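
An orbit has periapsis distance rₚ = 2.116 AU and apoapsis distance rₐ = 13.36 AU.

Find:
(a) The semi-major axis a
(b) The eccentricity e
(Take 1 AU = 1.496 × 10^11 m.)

Convert to SI: rₚ = 2.116 AU = 3.16554e+11 m; rₐ = 13.36 AU = 1.99866e+12 m.
(a) a = (rₚ + rₐ) / 2 = (3.16554e+11 + 1.99866e+12) / 2 ≈ 1.158e+12 m = 7.738 AU.
(b) e = (rₐ − rₚ) / (rₐ + rₚ) = (1.99866e+12 − 3.16554e+11) / (1.99866e+12 + 3.16554e+11) ≈ 0.7265.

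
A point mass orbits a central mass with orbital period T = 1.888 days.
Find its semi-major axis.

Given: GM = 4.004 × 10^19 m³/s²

Convert to SI: T = 1.888 days = 163123 s.
Invert Kepler's third law: a = (GM · T² / (4π²))^(1/3).
Substituting T = 163123 s and GM = 4.004e+19 m³/s²:
a = (4.004e+19 · (163123)² / (4π²))^(1/3) m
a ≈ 3e+09 m = 3 Gm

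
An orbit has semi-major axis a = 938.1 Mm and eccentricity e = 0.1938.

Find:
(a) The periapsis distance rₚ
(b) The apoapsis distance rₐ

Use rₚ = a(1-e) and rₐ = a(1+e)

Convert to SI: a = 938.1 Mm = 9.381e+08 m.
(a) rₚ = a(1 − e) = 9.381e+08 · (1 − 0.1938) = 9.381e+08 · 0.8062 ≈ 7.563e+08 m = 756.3 Mm.
(b) rₐ = a(1 + e) = 9.381e+08 · (1 + 0.1938) = 9.381e+08 · 1.1938 ≈ 1.12e+09 m = 1.12 Gm.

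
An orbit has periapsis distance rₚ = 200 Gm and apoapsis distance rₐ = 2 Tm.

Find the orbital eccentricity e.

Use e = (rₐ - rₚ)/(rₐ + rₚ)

Convert to SI: rₚ = 200 Gm = 2e+11 m; rₐ = 2 Tm = 2e+12 m.
e = (rₐ − rₚ) / (rₐ + rₚ).
e = (2e+12 − 2e+11) / (2e+12 + 2e+11) = 1.8e+12 / 2.2e+12 ≈ 0.8182.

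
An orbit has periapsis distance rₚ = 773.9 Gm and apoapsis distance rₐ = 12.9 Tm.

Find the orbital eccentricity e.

Convert to SI: rₚ = 773.9 Gm = 7.739e+11 m; rₐ = 12.9 Tm = 1.29e+13 m.
e = (rₐ − rₚ) / (rₐ + rₚ).
e = (1.29e+13 − 7.739e+11) / (1.29e+13 + 7.739e+11) = 1.21261e+13 / 1.36739e+13 ≈ 0.8868.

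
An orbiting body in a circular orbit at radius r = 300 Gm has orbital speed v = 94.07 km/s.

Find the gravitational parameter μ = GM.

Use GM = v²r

Convert to SI: r = 300 Gm = 3e+11 m; v = 94.07 km/s = 94070 m/s.
For a circular orbit v² = GM/r, so GM = v² · r.
GM = (94070)² · 3e+11 m³/s² ≈ 2.655e+21 m³/s² = 2.655 × 10^21 m³/s².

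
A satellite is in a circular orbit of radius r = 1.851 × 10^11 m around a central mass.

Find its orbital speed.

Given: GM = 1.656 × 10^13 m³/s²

For a circular orbit, gravity supplies the centripetal force, so v = √(GM / r).
v = √(1.656e+13 / 1.851e+11) m/s ≈ 9.459 m/s = 9.459 m/s.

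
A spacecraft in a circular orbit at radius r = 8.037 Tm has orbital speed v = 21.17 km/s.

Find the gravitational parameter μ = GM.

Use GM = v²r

Convert to SI: r = 8.037 Tm = 8.037e+12 m; v = 21.17 km/s = 21170 m/s.
For a circular orbit v² = GM/r, so GM = v² · r.
GM = (21170)² · 8.037e+12 m³/s² ≈ 3.602e+21 m³/s² = 3.602 × 10^21 m³/s².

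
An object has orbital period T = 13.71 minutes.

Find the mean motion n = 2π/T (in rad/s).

Convert to SI: T = 13.71 minutes = 822.6 s.
n = 2π / T.
n = 2π / 822.6 s ≈ 0.007638 rad/s.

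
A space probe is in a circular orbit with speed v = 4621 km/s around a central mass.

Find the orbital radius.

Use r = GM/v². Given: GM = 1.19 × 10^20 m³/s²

Convert to SI: v = 4621 km/s = 4.621e+06 m/s.
For a circular orbit, v² = GM / r, so r = GM / v².
r = 1.19e+20 / (4.621e+06)² m ≈ 5.573e+06 m = 5.573 Mm.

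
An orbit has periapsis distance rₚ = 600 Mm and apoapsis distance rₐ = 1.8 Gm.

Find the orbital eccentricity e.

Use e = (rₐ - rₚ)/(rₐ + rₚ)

Convert to SI: rₚ = 600 Mm = 6e+08 m; rₐ = 1.8 Gm = 1.8e+09 m.
e = (rₐ − rₚ) / (rₐ + rₚ).
e = (1.8e+09 − 6e+08) / (1.8e+09 + 6e+08) = 1.2e+09 / 2.4e+09 ≈ 0.5.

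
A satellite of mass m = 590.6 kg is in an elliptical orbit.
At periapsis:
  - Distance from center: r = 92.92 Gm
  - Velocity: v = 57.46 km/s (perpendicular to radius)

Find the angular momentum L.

Convert to SI: r = 92.92 Gm = 9.292e+10 m; v = 57.46 km/s = 57460 m/s.
Since v is perpendicular to r, L = m · v · r.
L = 590.6 · 57460 · 9.292e+10 kg·m²/s ≈ 3.153e+18 kg·m²/s.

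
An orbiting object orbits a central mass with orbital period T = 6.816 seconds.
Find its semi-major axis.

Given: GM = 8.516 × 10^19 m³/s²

Invert Kepler's third law: a = (GM · T² / (4π²))^(1/3).
Substituting T = 6.816 s and GM = 8.516e+19 m³/s²:
a = (8.516e+19 · (6.816)² / (4π²))^(1/3) m
a ≈ 4.645e+06 m = 4.645 Mm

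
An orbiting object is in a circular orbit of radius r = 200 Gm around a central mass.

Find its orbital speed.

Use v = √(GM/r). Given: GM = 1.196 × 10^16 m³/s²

Convert to SI: r = 200 Gm = 2e+11 m.
For a circular orbit, gravity supplies the centripetal force, so v = √(GM / r).
v = √(1.196e+16 / 2e+11) m/s ≈ 244.5 m/s = 244.5 m/s.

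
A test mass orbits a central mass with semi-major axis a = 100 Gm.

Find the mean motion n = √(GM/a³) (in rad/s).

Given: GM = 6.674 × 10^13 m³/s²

Convert to SI: a = 100 Gm = 1e+11 m.
n = √(GM / a³).
n = √(6.674e+13 / (1e+11)³) rad/s ≈ 2.583e-10 rad/s.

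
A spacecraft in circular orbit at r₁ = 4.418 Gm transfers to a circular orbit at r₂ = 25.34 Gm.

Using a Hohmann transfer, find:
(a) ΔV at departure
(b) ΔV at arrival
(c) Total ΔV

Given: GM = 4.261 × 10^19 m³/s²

Convert to SI: r₁ = 4.418 Gm = 4.418e+09 m; r₂ = 25.34 Gm = 2.534e+10 m.
Transfer semi-major axis: a_t = (r₁ + r₂)/2 = (4.418e+09 + 2.534e+10)/2 = 1.4879e+10 m.
Circular speeds: v₁ = √(GM/r₁) = 98207.1 m/s, v₂ = √(GM/r₂) = 41006.5 m/s.
Transfer speeds (vis-viva v² = GM(2/r − 1/a_t)): v₁ᵗ = 128162 m/s, v₂ᵗ = 22344.9 m/s.
(a) ΔV₁ = |v₁ᵗ − v₁| ≈ 2.995e+04 m/s = 29.95 km/s.
(b) ΔV₂ = |v₂ − v₂ᵗ| ≈ 1.866e+04 m/s = 18.66 km/s.
(c) ΔV_total = ΔV₁ + ΔV₂ ≈ 4.862e+04 m/s = 48.62 km/s.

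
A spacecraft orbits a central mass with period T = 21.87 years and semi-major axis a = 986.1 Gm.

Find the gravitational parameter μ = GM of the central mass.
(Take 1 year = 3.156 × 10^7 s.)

Convert to SI: T = 21.87 years = 6.90217e+08 s; a = 986.1 Gm = 9.861e+11 m.
GM = 4π² · a³ / T².
GM = 4π² · (9.861e+11)³ / (6.90217e+08)² m³/s² ≈ 7.946e+19 m³/s² = 7.946 × 10^19 m³/s².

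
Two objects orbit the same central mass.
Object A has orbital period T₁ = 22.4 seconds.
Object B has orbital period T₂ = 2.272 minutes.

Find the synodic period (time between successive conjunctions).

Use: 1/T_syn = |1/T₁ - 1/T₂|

Convert to SI: T₂ = 2.272 minutes = 136.32 s.
T_syn = |T₁ · T₂ / (T₁ − T₂)|.
T_syn = |22.4 · 136.32 / (22.4 − 136.32)| s ≈ 26.8 s = 26.8 seconds.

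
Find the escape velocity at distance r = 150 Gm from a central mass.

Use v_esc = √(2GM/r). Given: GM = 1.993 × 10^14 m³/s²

Convert to SI: r = 150 Gm = 1.5e+11 m.
Escape velocity comes from setting total energy to zero: ½v² − GM/r = 0 ⇒ v_esc = √(2GM / r).
v_esc = √(2 · 1.993e+14 / 1.5e+11) m/s ≈ 51.55 m/s = 51.55 m/s.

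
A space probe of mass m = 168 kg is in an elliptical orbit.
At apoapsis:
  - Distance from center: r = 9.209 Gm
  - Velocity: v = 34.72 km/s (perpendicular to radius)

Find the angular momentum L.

Convert to SI: r = 9.209 Gm = 9.209e+09 m; v = 34.72 km/s = 34720 m/s.
Since v is perpendicular to r, L = m · v · r.
L = 168 · 34720 · 9.209e+09 kg·m²/s ≈ 5.372e+16 kg·m²/s.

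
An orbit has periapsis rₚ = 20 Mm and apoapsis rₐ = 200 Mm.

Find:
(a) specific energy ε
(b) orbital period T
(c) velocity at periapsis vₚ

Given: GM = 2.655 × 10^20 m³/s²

Convert to SI: rₚ = 20 Mm = 2e+07 m; rₐ = 200 Mm = 2e+08 m.
(a) With a = (rₚ + rₐ)/2 = 1.1e+08 m, ε = −GM/(2a) = −2.655e+20/(2 · 1.1e+08) J/kg ≈ -1.207e+12 J/kg
(b) With a = (rₚ + rₐ)/2 = 1.1e+08 m, T = 2π √(a³/GM) = 2π √((1.1e+08)³/2.655e+20) s ≈ 444.9 s
(c) With a = (rₚ + rₐ)/2 = 1.1e+08 m, vₚ = √(GM (2/rₚ − 1/a)) = √(2.655e+20 · (2/2e+07 − 1/1.1e+08)) m/s ≈ 4.913e+06 m/s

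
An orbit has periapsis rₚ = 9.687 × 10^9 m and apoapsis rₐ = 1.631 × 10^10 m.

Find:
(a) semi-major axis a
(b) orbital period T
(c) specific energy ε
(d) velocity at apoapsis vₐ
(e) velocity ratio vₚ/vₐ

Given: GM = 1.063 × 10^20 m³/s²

(a) a = (rₚ + rₐ)/2 = (9.687e+09 + 1.631e+10)/2 ≈ 1.3e+10 m
(b) With a = (rₚ + rₐ)/2 = 1.29985e+10 m, T = 2π √(a³/GM) = 2π √((1.29985e+10)³/1.063e+20) s ≈ 9.031e+05 s
(c) With a = (rₚ + rₐ)/2 = 1.29985e+10 m, ε = −GM/(2a) = −1.063e+20/(2 · 1.29985e+10) J/kg ≈ -4.089e+09 J/kg
(d) With a = (rₚ + rₐ)/2 = 1.29985e+10 m, vₐ = √(GM (2/rₐ − 1/a)) = √(1.063e+20 · (2/1.631e+10 − 1/1.29985e+10)) m/s ≈ 6.969e+04 m/s
(e) Conservation of angular momentum (rₚvₚ = rₐvₐ) gives vₚ/vₐ = rₐ/rₚ = 1.631e+10/9.687e+09 ≈ 1.684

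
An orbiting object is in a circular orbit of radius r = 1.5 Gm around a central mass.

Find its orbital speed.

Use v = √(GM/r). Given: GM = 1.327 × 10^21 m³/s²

Convert to SI: r = 1.5 Gm = 1.5e+09 m.
For a circular orbit, gravity supplies the centripetal force, so v = √(GM / r).
v = √(1.327e+21 / 1.5e+09) m/s ≈ 9.406e+05 m/s = 940.6 km/s.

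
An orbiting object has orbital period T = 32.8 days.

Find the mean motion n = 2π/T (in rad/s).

Convert to SI: T = 32.8 days = 2.83392e+06 s.
n = 2π / T.
n = 2π / 2.83392e+06 s ≈ 2.217e-06 rad/s.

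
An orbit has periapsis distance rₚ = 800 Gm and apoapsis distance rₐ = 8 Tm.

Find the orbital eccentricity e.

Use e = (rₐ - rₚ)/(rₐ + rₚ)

Convert to SI: rₚ = 800 Gm = 8e+11 m; rₐ = 8 Tm = 8e+12 m.
e = (rₐ − rₚ) / (rₐ + rₚ).
e = (8e+12 − 8e+11) / (8e+12 + 8e+11) = 7.2e+12 / 8.8e+12 ≈ 0.8182.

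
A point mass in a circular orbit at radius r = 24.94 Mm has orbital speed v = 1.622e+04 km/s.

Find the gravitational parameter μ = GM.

Convert to SI: r = 24.94 Mm = 2.494e+07 m; v = 1.622e+04 km/s = 1.622e+07 m/s.
For a circular orbit v² = GM/r, so GM = v² · r.
GM = (1.622e+07)² · 2.494e+07 m³/s² ≈ 6.561e+21 m³/s² = 6.561 × 10^21 m³/s².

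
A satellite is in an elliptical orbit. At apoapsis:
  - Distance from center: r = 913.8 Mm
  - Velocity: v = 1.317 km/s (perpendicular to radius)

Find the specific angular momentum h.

Convert to SI: r = 913.8 Mm = 9.138e+08 m; v = 1.317 km/s = 1317 m/s.
With v perpendicular to r, h = r · v.
h = 9.138e+08 · 1317 m²/s ≈ 1.203e+12 m²/s.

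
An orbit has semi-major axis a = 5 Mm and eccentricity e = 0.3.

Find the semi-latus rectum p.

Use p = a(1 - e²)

Convert to SI: a = 5 Mm = 5e+06 m.
p = a (1 − e²).
p = 5e+06 · (1 − (0.3)²) = 5e+06 · 0.91 ≈ 4.55e+06 m = 4.55 Mm.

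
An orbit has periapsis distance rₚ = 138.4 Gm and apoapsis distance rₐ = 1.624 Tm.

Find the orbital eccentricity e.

Convert to SI: rₚ = 138.4 Gm = 1.384e+11 m; rₐ = 1.624 Tm = 1.624e+12 m.
e = (rₐ − rₚ) / (rₐ + rₚ).
e = (1.624e+12 − 1.384e+11) / (1.624e+12 + 1.384e+11) = 1.4856e+12 / 1.7624e+12 ≈ 0.8429.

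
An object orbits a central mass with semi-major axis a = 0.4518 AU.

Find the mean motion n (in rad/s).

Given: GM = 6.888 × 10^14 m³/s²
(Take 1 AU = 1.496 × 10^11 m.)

Convert to SI: a = 0.4518 AU = 6.75893e+10 m.
n = √(GM / a³).
n = √(6.888e+14 / (6.75893e+10)³) rad/s ≈ 1.494e-09 rad/s.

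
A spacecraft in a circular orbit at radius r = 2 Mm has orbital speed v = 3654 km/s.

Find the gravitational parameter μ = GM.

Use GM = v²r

Convert to SI: r = 2 Mm = 2e+06 m; v = 3654 km/s = 3.654e+06 m/s.
For a circular orbit v² = GM/r, so GM = v² · r.
GM = (3.654e+06)² · 2e+06 m³/s² ≈ 2.67e+19 m³/s² = 2.67 × 10^19 m³/s².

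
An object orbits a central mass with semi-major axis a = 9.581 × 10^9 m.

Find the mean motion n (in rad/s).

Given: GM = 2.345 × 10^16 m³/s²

n = √(GM / a³).
n = √(2.345e+16 / (9.581e+09)³) rad/s ≈ 1.633e-07 rad/s.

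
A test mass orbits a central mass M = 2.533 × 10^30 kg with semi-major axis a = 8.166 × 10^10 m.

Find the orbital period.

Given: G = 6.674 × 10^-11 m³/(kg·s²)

GM = G · M = 6.674e-11 · 2.533e+30 = 1.69052e+20 m³/s².
Kepler's third law: T = 2π √(a³ / GM).
Substituting a = 8.166e+10 m and GM = 1.69052e+20 m³/s²:
T = 2π √((8.166e+10)³ / 1.69052e+20) s
T ≈ 1.128e+07 s = 130.5 days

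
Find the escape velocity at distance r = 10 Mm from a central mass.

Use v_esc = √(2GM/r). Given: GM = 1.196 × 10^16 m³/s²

Convert to SI: r = 10 Mm = 1e+07 m.
Escape velocity comes from setting total energy to zero: ½v² − GM/r = 0 ⇒ v_esc = √(2GM / r).
v_esc = √(2 · 1.196e+16 / 1e+07) m/s ≈ 4.891e+04 m/s = 48.91 km/s.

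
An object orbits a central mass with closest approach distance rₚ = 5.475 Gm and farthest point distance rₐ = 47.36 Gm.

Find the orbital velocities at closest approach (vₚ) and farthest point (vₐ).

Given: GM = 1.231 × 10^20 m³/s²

Convert to SI: rₚ = 5.475 Gm = 5.475e+09 m; rₐ = 47.36 Gm = 4.736e+10 m.
Use the vis-viva equation v² = GM(2/r − 1/a) with a = (rₚ + rₐ)/2 = (5.475e+09 + 4.736e+10)/2 = 2.64175e+10 m.
vₚ = √(GM · (2/rₚ − 1/a)) = √(1.231e+20 · (2/5.475e+09 − 1/2.64175e+10)) m/s ≈ 2.008e+05 m/s = 200.8 km/s.
vₐ = √(GM · (2/rₐ − 1/a)) = √(1.231e+20 · (2/4.736e+10 − 1/2.64175e+10)) m/s ≈ 2.321e+04 m/s = 23.21 km/s.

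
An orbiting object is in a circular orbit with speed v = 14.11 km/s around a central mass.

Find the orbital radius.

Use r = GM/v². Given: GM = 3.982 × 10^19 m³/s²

Convert to SI: v = 14.11 km/s = 14110 m/s.
For a circular orbit, v² = GM / r, so r = GM / v².
r = 3.982e+19 / (14110)² m ≈ 2e+11 m = 200 Gm.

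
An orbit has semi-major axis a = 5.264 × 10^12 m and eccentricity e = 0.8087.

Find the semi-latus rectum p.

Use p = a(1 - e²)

p = a (1 − e²).
p = 5.264e+12 · (1 − (0.8087)²) = 5.264e+12 · 0.346004 ≈ 1.821e+12 m = 1.821 × 10^12 m.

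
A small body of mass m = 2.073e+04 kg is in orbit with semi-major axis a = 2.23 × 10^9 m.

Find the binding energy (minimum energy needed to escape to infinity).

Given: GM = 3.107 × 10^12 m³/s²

Total orbital energy is E = −GMm/(2a); binding energy is E_bind = −E = GMm/(2a).
E_bind = 3.107e+12 · 2.073e+04 / (2 · 2.23e+09) J ≈ 1.444e+07 J = 14.44 MJ.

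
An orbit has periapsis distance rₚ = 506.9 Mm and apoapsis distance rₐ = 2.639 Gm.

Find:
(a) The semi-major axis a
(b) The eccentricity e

Convert to SI: rₚ = 506.9 Mm = 5.069e+08 m; rₐ = 2.639 Gm = 2.639e+09 m.
(a) a = (rₚ + rₐ) / 2 = (5.069e+08 + 2.639e+09) / 2 ≈ 1.573e+09 m = 1.573 Gm.
(b) e = (rₐ − rₚ) / (rₐ + rₚ) = (2.639e+09 − 5.069e+08) / (2.639e+09 + 5.069e+08) ≈ 0.6777.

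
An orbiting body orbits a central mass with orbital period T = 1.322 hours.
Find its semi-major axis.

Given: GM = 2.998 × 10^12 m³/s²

Convert to SI: T = 1.322 hours = 4759.2 s.
Invert Kepler's third law: a = (GM · T² / (4π²))^(1/3).
Substituting T = 4759.2 s and GM = 2.998e+12 m³/s²:
a = (2.998e+12 · (4759.2)² / (4π²))^(1/3) m
a ≈ 1.198e+06 m = 1.198 Mm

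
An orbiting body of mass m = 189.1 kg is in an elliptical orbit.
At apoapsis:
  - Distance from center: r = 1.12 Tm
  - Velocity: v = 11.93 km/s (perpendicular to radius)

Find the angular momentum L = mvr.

Convert to SI: r = 1.12 Tm = 1.12e+12 m; v = 11.93 km/s = 11930 m/s.
Since v is perpendicular to r, L = m · v · r.
L = 189.1 · 11930 · 1.12e+12 kg·m²/s ≈ 2.527e+18 kg·m²/s.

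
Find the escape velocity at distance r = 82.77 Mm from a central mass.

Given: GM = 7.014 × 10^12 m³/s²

Convert to SI: r = 82.77 Mm = 8.277e+07 m.
Escape velocity comes from setting total energy to zero: ½v² − GM/r = 0 ⇒ v_esc = √(2GM / r).
v_esc = √(2 · 7.014e+12 / 8.277e+07) m/s ≈ 411.7 m/s = 411.7 m/s.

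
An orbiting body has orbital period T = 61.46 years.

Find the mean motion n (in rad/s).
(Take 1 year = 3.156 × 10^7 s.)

Convert to SI: T = 61.46 years = 1.93968e+09 s.
n = 2π / T.
n = 2π / 1.93968e+09 s ≈ 3.239e-09 rad/s.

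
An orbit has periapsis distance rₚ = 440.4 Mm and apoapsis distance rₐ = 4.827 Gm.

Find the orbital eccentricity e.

Convert to SI: rₚ = 440.4 Mm = 4.404e+08 m; rₐ = 4.827 Gm = 4.827e+09 m.
e = (rₐ − rₚ) / (rₐ + rₚ).
e = (4.827e+09 − 4.404e+08) / (4.827e+09 + 4.404e+08) = 4.3866e+09 / 5.2674e+09 ≈ 0.8328.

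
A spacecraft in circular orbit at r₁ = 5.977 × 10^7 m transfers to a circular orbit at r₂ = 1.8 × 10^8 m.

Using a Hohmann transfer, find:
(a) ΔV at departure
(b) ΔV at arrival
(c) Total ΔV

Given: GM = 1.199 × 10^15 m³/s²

Transfer semi-major axis: a_t = (r₁ + r₂)/2 = (5.977e+07 + 1.8e+08)/2 = 1.19885e+08 m.
Circular speeds: v₁ = √(GM/r₁) = 4478.86 m/s, v₂ = √(GM/r₂) = 2580.91 m/s.
Transfer speeds (vis-viva v² = GM(2/r − 1/a_t)): v₁ᵗ = 5488.1 m/s, v₂ᵗ = 1822.35 m/s.
(a) ΔV₁ = |v₁ᵗ − v₁| ≈ 1009 m/s = 1.009 km/s.
(b) ΔV₂ = |v₂ − v₂ᵗ| ≈ 758.6 m/s = 758.6 m/s.
(c) ΔV_total = ΔV₁ + ΔV₂ ≈ 1768 m/s = 1.768 km/s.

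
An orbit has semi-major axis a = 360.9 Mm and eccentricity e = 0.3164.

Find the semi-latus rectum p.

Convert to SI: a = 360.9 Mm = 3.609e+08 m.
p = a (1 − e²).
p = 3.609e+08 · (1 − (0.3164)²) = 3.609e+08 · 0.899891 ≈ 3.248e+08 m = 324.8 Mm.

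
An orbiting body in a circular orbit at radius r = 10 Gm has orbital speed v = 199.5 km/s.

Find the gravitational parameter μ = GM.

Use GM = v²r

Convert to SI: r = 10 Gm = 1e+10 m; v = 199.5 km/s = 199500 m/s.
For a circular orbit v² = GM/r, so GM = v² · r.
GM = (199500)² · 1e+10 m³/s² ≈ 3.98e+20 m³/s² = 3.98 × 10^20 m³/s².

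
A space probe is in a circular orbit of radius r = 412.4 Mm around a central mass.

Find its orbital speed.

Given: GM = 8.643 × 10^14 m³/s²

Convert to SI: r = 412.4 Mm = 4.124e+08 m.
For a circular orbit, gravity supplies the centripetal force, so v = √(GM / r).
v = √(8.643e+14 / 4.124e+08) m/s ≈ 1448 m/s = 1.448 km/s.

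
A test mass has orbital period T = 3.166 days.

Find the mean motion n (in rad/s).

Convert to SI: T = 3.166 days = 273542 s.
n = 2π / T.
n = 2π / 273542 s ≈ 2.297e-05 rad/s.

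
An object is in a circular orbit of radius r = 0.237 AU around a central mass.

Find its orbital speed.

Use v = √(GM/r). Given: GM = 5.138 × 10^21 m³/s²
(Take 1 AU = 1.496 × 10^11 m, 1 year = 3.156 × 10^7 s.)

Convert to SI: r = 0.237 AU = 3.54552e+10 m.
For a circular orbit, gravity supplies the centripetal force, so v = √(GM / r).
v = √(5.138e+21 / 3.54552e+10) m/s ≈ 3.807e+05 m/s = 80.31 AU/year.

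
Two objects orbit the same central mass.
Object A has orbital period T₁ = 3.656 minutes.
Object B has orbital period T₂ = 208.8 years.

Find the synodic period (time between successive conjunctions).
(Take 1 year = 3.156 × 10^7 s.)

Convert to SI: T₁ = 3.656 minutes = 219.36 s; T₂ = 208.8 years = 6.58973e+09 s.
T_syn = |T₁ · T₂ / (T₁ − T₂)|.
T_syn = |219.36 · 6.58973e+09 / (219.36 − 6.58973e+09)| s ≈ 219.4 s = 3.656 minutes.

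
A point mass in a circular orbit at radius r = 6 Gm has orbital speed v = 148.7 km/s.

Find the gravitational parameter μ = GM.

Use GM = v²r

Convert to SI: r = 6 Gm = 6e+09 m; v = 148.7 km/s = 148700 m/s.
For a circular orbit v² = GM/r, so GM = v² · r.
GM = (148700)² · 6e+09 m³/s² ≈ 1.327e+20 m³/s² = 1.327 × 10^20 m³/s².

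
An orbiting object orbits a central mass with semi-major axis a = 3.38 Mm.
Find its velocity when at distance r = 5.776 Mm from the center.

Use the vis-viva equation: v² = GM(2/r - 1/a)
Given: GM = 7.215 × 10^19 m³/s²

Convert to SI: a = 3.38 Mm = 3.38e+06 m; r = 5.776 Mm = 5.776e+06 m.
Vis-viva: v = √(GM · (2/r − 1/a)).
2/r − 1/a = 2/5.776e+06 − 1/3.38e+06 = 5.04024e-08 m⁻¹.
v = √(7.215e+19 · 5.04024e-08) m/s ≈ 1.907e+06 m/s = 1907 km/s.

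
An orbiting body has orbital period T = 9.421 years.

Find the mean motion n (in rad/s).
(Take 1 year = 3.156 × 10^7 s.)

Convert to SI: T = 9.421 years = 2.97327e+08 s.
n = 2π / T.
n = 2π / 2.97327e+08 s ≈ 2.113e-08 rad/s.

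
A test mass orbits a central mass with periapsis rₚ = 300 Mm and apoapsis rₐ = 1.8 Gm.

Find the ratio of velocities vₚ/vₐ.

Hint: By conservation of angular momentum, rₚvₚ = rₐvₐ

Convert to SI: rₚ = 300 Mm = 3e+08 m; rₐ = 1.8 Gm = 1.8e+09 m.
Conservation of angular momentum gives rₚvₚ = rₐvₐ, so vₚ/vₐ = rₐ/rₚ.
vₚ/vₐ = 1.8e+09 / 3e+08 ≈ 6.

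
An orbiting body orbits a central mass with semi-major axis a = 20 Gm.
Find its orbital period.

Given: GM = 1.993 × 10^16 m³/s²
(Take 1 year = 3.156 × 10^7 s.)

Convert to SI: a = 20 Gm = 2e+10 m.
Kepler's third law: T = 2π √(a³ / GM).
Substituting a = 2e+10 m and GM = 1.993e+16 m³/s²:
T = 2π √((2e+10)³ / 1.993e+16) s
T ≈ 1.259e+08 s = 3.989 years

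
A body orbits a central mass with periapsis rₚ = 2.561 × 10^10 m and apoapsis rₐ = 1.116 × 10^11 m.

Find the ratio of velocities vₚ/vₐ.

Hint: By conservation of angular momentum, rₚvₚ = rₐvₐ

Conservation of angular momentum gives rₚvₚ = rₐvₐ, so vₚ/vₐ = rₐ/rₚ.
vₚ/vₐ = 1.116e+11 / 2.561e+10 ≈ 4.358.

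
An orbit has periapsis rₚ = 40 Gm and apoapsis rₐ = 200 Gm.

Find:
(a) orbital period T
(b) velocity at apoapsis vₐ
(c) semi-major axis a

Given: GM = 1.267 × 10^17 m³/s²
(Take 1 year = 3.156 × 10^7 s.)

Convert to SI: rₚ = 40 Gm = 4e+10 m; rₐ = 200 Gm = 2e+11 m.
(a) With a = (rₚ + rₐ)/2 = 1.2e+11 m, T = 2π √(a³/GM) = 2π √((1.2e+11)³/1.267e+17) s ≈ 7.338e+08 s
(b) With a = (rₚ + rₐ)/2 = 1.2e+11 m, vₐ = √(GM (2/rₐ − 1/a)) = √(1.267e+17 · (2/2e+11 − 1/1.2e+11)) m/s ≈ 459.5 m/s
(c) a = (rₚ + rₐ)/2 = (4e+10 + 2e+11)/2 ≈ 1.2e+11 m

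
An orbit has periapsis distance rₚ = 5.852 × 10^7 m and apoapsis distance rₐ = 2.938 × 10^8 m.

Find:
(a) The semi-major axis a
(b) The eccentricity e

(a) a = (rₚ + rₐ) / 2 = (5.852e+07 + 2.938e+08) / 2 ≈ 1.762e+08 m = 1.762 × 10^8 m.
(b) e = (rₐ − rₚ) / (rₐ + rₚ) = (2.938e+08 − 5.852e+07) / (2.938e+08 + 5.852e+07) ≈ 0.6678.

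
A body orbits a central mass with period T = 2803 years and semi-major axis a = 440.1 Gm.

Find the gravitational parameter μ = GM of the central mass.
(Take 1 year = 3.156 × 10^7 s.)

Convert to SI: T = 2803 years = 8.84627e+10 s; a = 440.1 Gm = 4.401e+11 m.
GM = 4π² · a³ / T².
GM = 4π² · (4.401e+11)³ / (8.84627e+10)² m³/s² ≈ 4.3e+14 m³/s² = 4.3 × 10^14 m³/s².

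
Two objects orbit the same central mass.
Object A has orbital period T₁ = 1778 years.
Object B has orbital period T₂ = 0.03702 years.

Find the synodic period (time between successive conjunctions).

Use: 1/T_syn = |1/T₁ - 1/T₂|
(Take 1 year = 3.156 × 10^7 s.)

Convert to SI: T₁ = 1778 years = 5.61137e+10 s; T₂ = 0.03702 years = 1.16835e+06 s.
T_syn = |T₁ · T₂ / (T₁ − T₂)|.
T_syn = |5.61137e+10 · 1.16835e+06 / (5.61137e+10 − 1.16835e+06)| s ≈ 1.168e+06 s = 0.03702 years.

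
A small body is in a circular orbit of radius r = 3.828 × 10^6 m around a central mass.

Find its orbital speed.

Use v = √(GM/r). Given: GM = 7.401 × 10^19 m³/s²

For a circular orbit, gravity supplies the centripetal force, so v = √(GM / r).
v = √(7.401e+19 / 3.828e+06) m/s ≈ 4.397e+06 m/s = 4397 km/s.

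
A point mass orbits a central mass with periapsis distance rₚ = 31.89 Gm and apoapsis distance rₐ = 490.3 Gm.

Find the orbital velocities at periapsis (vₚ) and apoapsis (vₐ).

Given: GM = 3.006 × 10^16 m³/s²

Convert to SI: rₚ = 31.89 Gm = 3.189e+10 m; rₐ = 490.3 Gm = 4.903e+11 m.
Use the vis-viva equation v² = GM(2/r − 1/a) with a = (rₚ + rₐ)/2 = (3.189e+10 + 4.903e+11)/2 = 2.61095e+11 m.
vₚ = √(GM · (2/rₚ − 1/a)) = √(3.006e+16 · (2/3.189e+10 − 1/2.61095e+11)) m/s ≈ 1330 m/s = 1.33 km/s.
vₐ = √(GM · (2/rₐ − 1/a)) = √(3.006e+16 · (2/4.903e+11 − 1/2.61095e+11)) m/s ≈ 86.53 m/s = 86.53 m/s.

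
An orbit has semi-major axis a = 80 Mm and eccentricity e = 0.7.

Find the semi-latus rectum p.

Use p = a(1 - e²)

Convert to SI: a = 80 Mm = 8e+07 m.
p = a (1 − e²).
p = 8e+07 · (1 − (0.7)²) = 8e+07 · 0.51 ≈ 4.08e+07 m = 40.8 Mm.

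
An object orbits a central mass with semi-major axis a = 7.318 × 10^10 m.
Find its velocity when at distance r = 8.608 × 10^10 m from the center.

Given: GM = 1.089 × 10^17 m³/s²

Vis-viva: v = √(GM · (2/r − 1/a)).
2/r − 1/a = 2/8.608e+10 − 1/7.318e+10 = 9.56926e-12 m⁻¹.
v = √(1.089e+17 · 9.56926e-12) m/s ≈ 1021 m/s = 1.021 km/s.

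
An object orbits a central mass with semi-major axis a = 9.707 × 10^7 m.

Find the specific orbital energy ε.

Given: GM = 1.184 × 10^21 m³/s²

ε = −GM / (2a).
ε = −1.184e+21 / (2 · 9.707e+07) J/kg ≈ -6.099e+12 J/kg = -6099 GJ/kg.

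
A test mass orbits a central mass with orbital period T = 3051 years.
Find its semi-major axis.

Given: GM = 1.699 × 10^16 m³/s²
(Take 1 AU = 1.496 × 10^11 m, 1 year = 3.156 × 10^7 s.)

Convert to SI: T = 3051 years = 9.62896e+10 s.
Invert Kepler's third law: a = (GM · T² / (4π²))^(1/3).
Substituting T = 9.62896e+10 s and GM = 1.699e+16 m³/s²:
a = (1.699e+16 · (9.62896e+10)² / (4π²))^(1/3) m
a ≈ 1.586e+12 m = 10.6 AU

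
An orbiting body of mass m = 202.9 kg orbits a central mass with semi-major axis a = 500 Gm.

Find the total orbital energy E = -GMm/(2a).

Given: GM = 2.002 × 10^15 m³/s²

Convert to SI: a = 500 Gm = 5e+11 m.
E = −GMm / (2a).
E = −2.002e+15 · 202.9 / (2 · 5e+11) J ≈ -4.062e+05 J = -406.2 kJ.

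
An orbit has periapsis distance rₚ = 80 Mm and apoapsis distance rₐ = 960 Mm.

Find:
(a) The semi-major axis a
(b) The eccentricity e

Convert to SI: rₚ = 80 Mm = 8e+07 m; rₐ = 960 Mm = 9.6e+08 m.
(a) a = (rₚ + rₐ) / 2 = (8e+07 + 9.6e+08) / 2 ≈ 5.2e+08 m = 520 Mm.
(b) e = (rₐ − rₚ) / (rₐ + rₚ) = (9.6e+08 − 8e+07) / (9.6e+08 + 8e+07) ≈ 0.8462.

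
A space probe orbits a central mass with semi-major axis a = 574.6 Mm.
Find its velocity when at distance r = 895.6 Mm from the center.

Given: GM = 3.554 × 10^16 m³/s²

Convert to SI: a = 574.6 Mm = 5.746e+08 m; r = 895.6 Mm = 8.956e+08 m.
Vis-viva: v = √(GM · (2/r − 1/a)).
2/r − 1/a = 2/8.956e+08 − 1/5.746e+08 = 4.92799e-10 m⁻¹.
v = √(3.554e+16 · 4.92799e-10) m/s ≈ 4185 m/s = 4.185 km/s.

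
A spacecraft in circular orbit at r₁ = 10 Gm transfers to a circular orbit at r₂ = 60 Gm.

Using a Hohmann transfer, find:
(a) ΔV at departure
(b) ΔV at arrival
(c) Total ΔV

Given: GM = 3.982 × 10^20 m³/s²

Convert to SI: r₁ = 10 Gm = 1e+10 m; r₂ = 60 Gm = 6e+10 m.
Transfer semi-major axis: a_t = (r₁ + r₂)/2 = (1e+10 + 6e+10)/2 = 3.5e+10 m.
Circular speeds: v₁ = √(GM/r₁) = 199549 m/s, v₂ = √(GM/r₂) = 81465.7 m/s.
Transfer speeds (vis-viva v² = GM(2/r − 1/a_t)): v₁ᵗ = 261272 m/s, v₂ᵗ = 43545.3 m/s.
(a) ΔV₁ = |v₁ᵗ − v₁| ≈ 6.172e+04 m/s = 61.72 km/s.
(b) ΔV₂ = |v₂ − v₂ᵗ| ≈ 3.792e+04 m/s = 37.92 km/s.
(c) ΔV_total = ΔV₁ + ΔV₂ ≈ 9.964e+04 m/s = 99.64 km/s.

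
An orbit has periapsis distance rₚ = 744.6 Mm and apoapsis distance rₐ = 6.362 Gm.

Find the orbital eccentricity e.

Convert to SI: rₚ = 744.6 Mm = 7.446e+08 m; rₐ = 6.362 Gm = 6.362e+09 m.
e = (rₐ − rₚ) / (rₐ + rₚ).
e = (6.362e+09 − 7.446e+08) / (6.362e+09 + 7.446e+08) = 5.6174e+09 / 7.1066e+09 ≈ 0.7904.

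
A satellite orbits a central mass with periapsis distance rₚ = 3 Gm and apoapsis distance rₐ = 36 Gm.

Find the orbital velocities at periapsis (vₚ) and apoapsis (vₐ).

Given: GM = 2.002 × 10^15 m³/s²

Convert to SI: rₚ = 3 Gm = 3e+09 m; rₐ = 36 Gm = 3.6e+10 m.
Use the vis-viva equation v² = GM(2/r − 1/a) with a = (rₚ + rₐ)/2 = (3e+09 + 3.6e+10)/2 = 1.95e+10 m.
vₚ = √(GM · (2/rₚ − 1/a)) = √(2.002e+15 · (2/3e+09 − 1/1.95e+10)) m/s ≈ 1110 m/s = 1.11 km/s.
vₐ = √(GM · (2/rₐ − 1/a)) = √(2.002e+15 · (2/3.6e+10 − 1/1.95e+10)) m/s ≈ 92.5 m/s = 92.5 m/s.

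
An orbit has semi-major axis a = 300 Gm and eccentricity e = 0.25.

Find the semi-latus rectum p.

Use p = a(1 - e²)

Convert to SI: a = 300 Gm = 3e+11 m.
p = a (1 − e²).
p = 3e+11 · (1 − (0.25)²) = 3e+11 · 0.9375 ≈ 2.812e+11 m = 281.2 Gm.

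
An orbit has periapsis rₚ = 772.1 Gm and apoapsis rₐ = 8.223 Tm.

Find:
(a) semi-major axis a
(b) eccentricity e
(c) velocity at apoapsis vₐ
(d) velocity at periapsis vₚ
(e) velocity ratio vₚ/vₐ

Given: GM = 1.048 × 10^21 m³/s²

Convert to SI: rₚ = 772.1 Gm = 7.721e+11 m; rₐ = 8.223 Tm = 8.223e+12 m.
(a) a = (rₚ + rₐ)/2 = (7.721e+11 + 8.223e+12)/2 ≈ 4.498e+12 m
(b) e = (rₐ − rₚ)/(rₐ + rₚ) = (8.223e+12 − 7.721e+11)/(8.223e+12 + 7.721e+11) ≈ 0.8283
(c) With a = (rₚ + rₐ)/2 = 4.49755e+12 m, vₐ = √(GM (2/rₐ − 1/a)) = √(1.048e+21 · (2/8.223e+12 − 1/4.49755e+12)) m/s ≈ 4678 m/s
(d) With a = (rₚ + rₐ)/2 = 4.49755e+12 m, vₚ = √(GM (2/rₚ − 1/a)) = √(1.048e+21 · (2/7.721e+11 − 1/4.49755e+12)) m/s ≈ 4.982e+04 m/s
(e) Conservation of angular momentum (rₚvₚ = rₐvₐ) gives vₚ/vₐ = rₐ/rₚ = 8.223e+12/7.721e+11 ≈ 10.65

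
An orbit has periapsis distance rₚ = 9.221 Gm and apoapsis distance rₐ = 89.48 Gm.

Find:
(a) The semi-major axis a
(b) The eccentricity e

Convert to SI: rₚ = 9.221 Gm = 9.221e+09 m; rₐ = 89.48 Gm = 8.948e+10 m.
(a) a = (rₚ + rₐ) / 2 = (9.221e+09 + 8.948e+10) / 2 ≈ 4.935e+10 m = 49.35 Gm.
(b) e = (rₐ − rₚ) / (rₐ + rₚ) = (8.948e+10 − 9.221e+09) / (8.948e+10 + 9.221e+09) ≈ 0.8132.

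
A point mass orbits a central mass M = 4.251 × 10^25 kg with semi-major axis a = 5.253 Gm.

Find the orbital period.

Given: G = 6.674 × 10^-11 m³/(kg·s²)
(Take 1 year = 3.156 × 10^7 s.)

Convert to SI: a = 5.253 Gm = 5.253e+09 m.
GM = G · M = 6.674e-11 · 4.251e+25 = 2.83712e+15 m³/s².
Kepler's third law: T = 2π √(a³ / GM).
Substituting a = 5.253e+09 m and GM = 2.83712e+15 m³/s²:
T = 2π √((5.253e+09)³ / 2.83712e+15) s
T ≈ 4.491e+07 s = 1.423 years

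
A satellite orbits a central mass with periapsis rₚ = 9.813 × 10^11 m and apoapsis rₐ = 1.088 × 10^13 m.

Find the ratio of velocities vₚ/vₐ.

Conservation of angular momentum gives rₚvₚ = rₐvₐ, so vₚ/vₐ = rₐ/rₚ.
vₚ/vₐ = 1.088e+13 / 9.813e+11 ≈ 11.09.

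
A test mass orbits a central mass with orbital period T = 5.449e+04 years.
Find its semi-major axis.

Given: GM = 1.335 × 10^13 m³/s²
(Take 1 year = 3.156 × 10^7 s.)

Convert to SI: T = 5.449e+04 years = 1.7197e+12 s.
Invert Kepler's third law: a = (GM · T² / (4π²))^(1/3).
Substituting T = 1.7197e+12 s and GM = 1.335e+13 m³/s²:
a = (1.335e+13 · (1.7197e+12)² / (4π²))^(1/3) m
a ≈ 1e+12 m = 1 Tm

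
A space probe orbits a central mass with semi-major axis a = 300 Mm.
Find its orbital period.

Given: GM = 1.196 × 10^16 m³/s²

Convert to SI: a = 300 Mm = 3e+08 m.
Kepler's third law: T = 2π √(a³ / GM).
Substituting a = 3e+08 m and GM = 1.196e+16 m³/s²:
T = 2π √((3e+08)³ / 1.196e+16) s
T ≈ 2.985e+05 s = 3.455 days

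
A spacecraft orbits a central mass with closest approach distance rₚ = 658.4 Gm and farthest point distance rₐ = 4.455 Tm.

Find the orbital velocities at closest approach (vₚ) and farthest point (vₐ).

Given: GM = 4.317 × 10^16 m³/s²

Convert to SI: rₚ = 658.4 Gm = 6.584e+11 m; rₐ = 4.455 Tm = 4.455e+12 m.
Use the vis-viva equation v² = GM(2/r − 1/a) with a = (rₚ + rₐ)/2 = (6.584e+11 + 4.455e+12)/2 = 2.5567e+12 m.
vₚ = √(GM · (2/rₚ − 1/a)) = √(4.317e+16 · (2/6.584e+11 − 1/2.5567e+12)) m/s ≈ 338 m/s = 338 m/s.
vₐ = √(GM · (2/rₐ − 1/a)) = √(4.317e+16 · (2/4.455e+12 − 1/2.5567e+12)) m/s ≈ 49.95 m/s = 49.95 m/s.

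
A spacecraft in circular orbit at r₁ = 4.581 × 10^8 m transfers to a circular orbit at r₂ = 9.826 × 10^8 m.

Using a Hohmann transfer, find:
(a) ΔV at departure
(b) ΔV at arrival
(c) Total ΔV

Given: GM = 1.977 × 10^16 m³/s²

Transfer semi-major axis: a_t = (r₁ + r₂)/2 = (4.581e+08 + 9.826e+08)/2 = 7.2035e+08 m.
Circular speeds: v₁ = √(GM/r₁) = 6569.36 m/s, v₂ = √(GM/r₂) = 4485.54 m/s.
Transfer speeds (vis-viva v² = GM(2/r − 1/a_t)): v₁ᵗ = 7672.55 m/s, v₂ᵗ = 3577.04 m/s.
(a) ΔV₁ = |v₁ᵗ − v₁| ≈ 1103 m/s = 1.103 km/s.
(b) ΔV₂ = |v₂ − v₂ᵗ| ≈ 908.5 m/s = 908.5 m/s.
(c) ΔV_total = ΔV₁ + ΔV₂ ≈ 2012 m/s = 2.012 km/s.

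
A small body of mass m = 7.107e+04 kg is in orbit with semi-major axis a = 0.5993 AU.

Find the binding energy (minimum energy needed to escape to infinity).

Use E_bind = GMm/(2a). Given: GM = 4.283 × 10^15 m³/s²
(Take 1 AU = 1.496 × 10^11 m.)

Convert to SI: a = 0.5993 AU = 8.96553e+10 m.
Total orbital energy is E = −GMm/(2a); binding energy is E_bind = −E = GMm/(2a).
E_bind = 4.283e+15 · 7.107e+04 / (2 · 8.96553e+10) J ≈ 1.698e+09 J = 1.698 GJ.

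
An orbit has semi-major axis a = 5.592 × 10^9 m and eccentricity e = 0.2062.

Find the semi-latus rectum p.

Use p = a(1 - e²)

p = a (1 − e²).
p = 5.592e+09 · (1 − (0.2062)²) = 5.592e+09 · 0.957482 ≈ 5.354e+09 m = 5.354 × 10^9 m.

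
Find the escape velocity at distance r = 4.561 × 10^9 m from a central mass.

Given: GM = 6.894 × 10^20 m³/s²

Escape velocity comes from setting total energy to zero: ½v² − GM/r = 0 ⇒ v_esc = √(2GM / r).
v_esc = √(2 · 6.894e+20 / 4.561e+09) m/s ≈ 5.498e+05 m/s = 549.8 km/s.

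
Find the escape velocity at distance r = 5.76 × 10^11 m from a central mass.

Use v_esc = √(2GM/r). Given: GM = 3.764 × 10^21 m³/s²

Escape velocity comes from setting total energy to zero: ½v² − GM/r = 0 ⇒ v_esc = √(2GM / r).
v_esc = √(2 · 3.764e+21 / 5.76e+11) m/s ≈ 1.143e+05 m/s = 114.3 km/s.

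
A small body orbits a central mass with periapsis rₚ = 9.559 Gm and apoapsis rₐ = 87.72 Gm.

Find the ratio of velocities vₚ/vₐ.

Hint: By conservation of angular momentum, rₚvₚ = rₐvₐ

Convert to SI: rₚ = 9.559 Gm = 9.559e+09 m; rₐ = 87.72 Gm = 8.772e+10 m.
Conservation of angular momentum gives rₚvₚ = rₐvₐ, so vₚ/vₐ = rₐ/rₚ.
vₚ/vₐ = 8.772e+10 / 9.559e+09 ≈ 9.177.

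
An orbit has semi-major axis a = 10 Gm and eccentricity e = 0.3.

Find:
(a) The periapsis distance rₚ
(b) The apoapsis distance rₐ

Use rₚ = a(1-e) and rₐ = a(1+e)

Convert to SI: a = 10 Gm = 1e+10 m.
(a) rₚ = a(1 − e) = 1e+10 · (1 − 0.3) = 1e+10 · 0.7 ≈ 7e+09 m = 7 Gm.
(b) rₐ = a(1 + e) = 1e+10 · (1 + 0.3) = 1e+10 · 1.3 ≈ 1.3e+10 m = 13 Gm.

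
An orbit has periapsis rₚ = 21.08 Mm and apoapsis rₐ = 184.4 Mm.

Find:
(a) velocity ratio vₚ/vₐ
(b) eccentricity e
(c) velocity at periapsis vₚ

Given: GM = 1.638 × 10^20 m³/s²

Convert to SI: rₚ = 21.08 Mm = 2.108e+07 m; rₐ = 184.4 Mm = 1.844e+08 m.
(a) Conservation of angular momentum (rₚvₚ = rₐvₐ) gives vₚ/vₐ = rₐ/rₚ = 1.844e+08/2.108e+07 ≈ 8.748
(b) e = (rₐ − rₚ)/(rₐ + rₚ) = (1.844e+08 − 2.108e+07)/(1.844e+08 + 2.108e+07) ≈ 0.7948
(c) With a = (rₚ + rₐ)/2 = 1.0274e+08 m, vₚ = √(GM (2/rₚ − 1/a)) = √(1.638e+20 · (2/2.108e+07 − 1/1.0274e+08)) m/s ≈ 3.734e+06 m/s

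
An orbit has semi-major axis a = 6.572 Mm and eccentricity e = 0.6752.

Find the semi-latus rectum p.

Convert to SI: a = 6.572 Mm = 6.572e+06 m.
p = a (1 − e²).
p = 6.572e+06 · (1 − (0.6752)²) = 6.572e+06 · 0.544105 ≈ 3.576e+06 m = 3.576 Mm.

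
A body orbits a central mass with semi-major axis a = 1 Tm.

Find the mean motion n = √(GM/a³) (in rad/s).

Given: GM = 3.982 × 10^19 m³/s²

Convert to SI: a = 1 Tm = 1e+12 m.
n = √(GM / a³).
n = √(3.982e+19 / (1e+12)³) rad/s ≈ 6.31e-09 rad/s.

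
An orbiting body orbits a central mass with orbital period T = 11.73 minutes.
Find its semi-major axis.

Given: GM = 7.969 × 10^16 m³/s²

Convert to SI: T = 11.73 minutes = 703.8 s.
Invert Kepler's third law: a = (GM · T² / (4π²))^(1/3).
Substituting T = 703.8 s and GM = 7.969e+16 m³/s²:
a = (7.969e+16 · (703.8)² / (4π²))^(1/3) m
a ≈ 1e+07 m = 10 Mm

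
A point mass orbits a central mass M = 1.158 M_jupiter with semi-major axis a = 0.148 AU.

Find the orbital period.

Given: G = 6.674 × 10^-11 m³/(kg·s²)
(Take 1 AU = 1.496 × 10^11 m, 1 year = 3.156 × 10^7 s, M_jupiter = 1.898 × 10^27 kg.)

Convert to SI: a = 0.148 AU = 2.21408e+10 m; M = 1.158 M_jupiter = 2.19788e+27 kg.
GM = G · M = 6.674e-11 · 2.19788e+27 = 1.46687e+17 m³/s².
Kepler's third law: T = 2π √(a³ / GM).
Substituting a = 2.21408e+10 m and GM = 1.46687e+17 m³/s²:
T = 2π √((2.21408e+10)³ / 1.46687e+17) s
T ≈ 5.405e+07 s = 1.713 years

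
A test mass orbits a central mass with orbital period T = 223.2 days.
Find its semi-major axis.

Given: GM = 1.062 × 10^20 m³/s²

Convert to SI: T = 223.2 days = 1.92845e+07 s.
Invert Kepler's third law: a = (GM · T² / (4π²))^(1/3).
Substituting T = 1.92845e+07 s and GM = 1.062e+20 m³/s²:
a = (1.062e+20 · (1.92845e+07)² / (4π²))^(1/3) m
a ≈ 1e+11 m = 100 Gm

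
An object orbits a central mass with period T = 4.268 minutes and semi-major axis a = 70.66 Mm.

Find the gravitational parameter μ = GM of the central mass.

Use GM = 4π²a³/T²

Convert to SI: T = 4.268 minutes = 256.08 s; a = 70.66 Mm = 7.066e+07 m.
GM = 4π² · a³ / T².
GM = 4π² · (7.066e+07)³ / (256.08)² m³/s² ≈ 2.124e+20 m³/s² = 2.124 × 10^20 m³/s².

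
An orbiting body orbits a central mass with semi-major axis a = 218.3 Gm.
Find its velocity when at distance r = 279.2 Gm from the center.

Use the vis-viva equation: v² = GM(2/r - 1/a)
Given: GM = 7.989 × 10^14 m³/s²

Convert to SI: a = 218.3 Gm = 2.183e+11 m; r = 279.2 Gm = 2.792e+11 m.
Vis-viva: v = √(GM · (2/r − 1/a)).
2/r − 1/a = 2/2.792e+11 − 1/2.183e+11 = 2.58247e-12 m⁻¹.
v = √(7.989e+14 · 2.58247e-12) m/s ≈ 45.42 m/s = 45.42 m/s.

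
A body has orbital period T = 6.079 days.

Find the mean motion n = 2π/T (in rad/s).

Convert to SI: T = 6.079 days = 525226 s.
n = 2π / T.
n = 2π / 525226 s ≈ 1.196e-05 rad/s.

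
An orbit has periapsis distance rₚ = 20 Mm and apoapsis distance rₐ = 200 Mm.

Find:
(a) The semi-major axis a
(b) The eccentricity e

Convert to SI: rₚ = 20 Mm = 2e+07 m; rₐ = 200 Mm = 2e+08 m.
(a) a = (rₚ + rₐ) / 2 = (2e+07 + 2e+08) / 2 ≈ 1.1e+08 m = 110 Mm.
(b) e = (rₐ − rₚ) / (rₐ + rₚ) = (2e+08 − 2e+07) / (2e+08 + 2e+07) ≈ 0.8182.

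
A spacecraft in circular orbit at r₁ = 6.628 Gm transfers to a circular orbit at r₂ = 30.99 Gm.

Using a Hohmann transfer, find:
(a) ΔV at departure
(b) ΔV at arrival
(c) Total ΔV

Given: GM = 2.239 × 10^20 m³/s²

Convert to SI: r₁ = 6.628 Gm = 6.628e+09 m; r₂ = 30.99 Gm = 3.099e+10 m.
Transfer semi-major axis: a_t = (r₁ + r₂)/2 = (6.628e+09 + 3.099e+10)/2 = 1.8809e+10 m.
Circular speeds: v₁ = √(GM/r₁) = 183796 m/s, v₂ = √(GM/r₂) = 84999.5 m/s.
Transfer speeds (vis-viva v² = GM(2/r − 1/a_t)): v₁ᵗ = 235919 m/s, v₂ᵗ = 50457.4 m/s.
(a) ΔV₁ = |v₁ᵗ − v₁| ≈ 5.212e+04 m/s = 52.12 km/s.
(b) ΔV₂ = |v₂ − v₂ᵗ| ≈ 3.454e+04 m/s = 34.54 km/s.
(c) ΔV_total = ΔV₁ + ΔV₂ ≈ 8.667e+04 m/s = 86.67 km/s.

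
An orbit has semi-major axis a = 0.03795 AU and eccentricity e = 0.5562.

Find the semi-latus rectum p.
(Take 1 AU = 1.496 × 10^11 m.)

Convert to SI: a = 0.03795 AU = 5.67732e+09 m.
p = a (1 − e²).
p = 5.67732e+09 · (1 − (0.5562)²) = 5.67732e+09 · 0.690642 ≈ 3.921e+09 m = 0.02621 AU.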